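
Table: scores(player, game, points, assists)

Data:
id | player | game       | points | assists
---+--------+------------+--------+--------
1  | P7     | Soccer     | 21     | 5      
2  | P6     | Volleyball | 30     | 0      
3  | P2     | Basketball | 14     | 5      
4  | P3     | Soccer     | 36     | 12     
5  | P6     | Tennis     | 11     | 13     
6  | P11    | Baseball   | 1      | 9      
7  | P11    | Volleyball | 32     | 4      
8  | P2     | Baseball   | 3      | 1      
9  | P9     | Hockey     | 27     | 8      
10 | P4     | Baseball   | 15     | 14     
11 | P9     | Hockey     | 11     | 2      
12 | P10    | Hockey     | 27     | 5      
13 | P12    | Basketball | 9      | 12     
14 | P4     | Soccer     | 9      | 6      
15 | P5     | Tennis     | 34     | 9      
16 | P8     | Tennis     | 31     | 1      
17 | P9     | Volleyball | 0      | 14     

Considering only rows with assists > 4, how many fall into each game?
SELECT game, COUNT(*)
FROM scores
WHERE assists > 4
GROUP BY game

Note: WHERE filters rows before grouping.

Result:
  Baseball: 2
  Basketball: 2
  Hockey: 2
  Soccer: 3
  Tennis: 2
  Volleyball: 1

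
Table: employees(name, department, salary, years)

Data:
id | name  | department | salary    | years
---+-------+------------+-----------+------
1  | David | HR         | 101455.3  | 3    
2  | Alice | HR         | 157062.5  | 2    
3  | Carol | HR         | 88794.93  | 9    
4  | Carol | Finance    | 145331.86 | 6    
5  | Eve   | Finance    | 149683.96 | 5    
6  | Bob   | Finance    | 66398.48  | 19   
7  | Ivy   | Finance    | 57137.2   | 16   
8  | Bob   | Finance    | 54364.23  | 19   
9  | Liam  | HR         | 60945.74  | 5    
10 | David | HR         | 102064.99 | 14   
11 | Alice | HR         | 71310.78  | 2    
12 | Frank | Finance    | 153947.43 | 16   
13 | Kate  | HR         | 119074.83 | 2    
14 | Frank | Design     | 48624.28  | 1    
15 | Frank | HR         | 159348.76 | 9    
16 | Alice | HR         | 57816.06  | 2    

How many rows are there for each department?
SELECT department, COUNT(*) as count
FROM employees
GROUP BY department

Result:
  Design: 1
  Finance: 6
  HR: 9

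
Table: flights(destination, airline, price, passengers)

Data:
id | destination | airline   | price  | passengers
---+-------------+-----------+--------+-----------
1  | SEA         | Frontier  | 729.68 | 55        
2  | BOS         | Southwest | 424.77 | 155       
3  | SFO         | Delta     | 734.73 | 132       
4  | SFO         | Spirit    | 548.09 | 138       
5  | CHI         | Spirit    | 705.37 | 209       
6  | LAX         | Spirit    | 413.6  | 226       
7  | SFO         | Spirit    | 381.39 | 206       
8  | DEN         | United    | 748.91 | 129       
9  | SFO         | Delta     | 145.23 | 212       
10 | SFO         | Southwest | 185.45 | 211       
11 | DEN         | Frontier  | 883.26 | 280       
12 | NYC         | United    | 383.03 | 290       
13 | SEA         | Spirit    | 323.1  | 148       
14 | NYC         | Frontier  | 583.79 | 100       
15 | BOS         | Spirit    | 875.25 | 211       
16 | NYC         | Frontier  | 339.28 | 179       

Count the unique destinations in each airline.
SELECT airline, COUNT(DISTINCT destination)
FROM flights
GROUP BY airline

Result:
  Delta: 1 distinct
  Frontier: 3 distinct
  Southwest: 2 distinct
  Spirit: 5 distinct
  United: 2 distinct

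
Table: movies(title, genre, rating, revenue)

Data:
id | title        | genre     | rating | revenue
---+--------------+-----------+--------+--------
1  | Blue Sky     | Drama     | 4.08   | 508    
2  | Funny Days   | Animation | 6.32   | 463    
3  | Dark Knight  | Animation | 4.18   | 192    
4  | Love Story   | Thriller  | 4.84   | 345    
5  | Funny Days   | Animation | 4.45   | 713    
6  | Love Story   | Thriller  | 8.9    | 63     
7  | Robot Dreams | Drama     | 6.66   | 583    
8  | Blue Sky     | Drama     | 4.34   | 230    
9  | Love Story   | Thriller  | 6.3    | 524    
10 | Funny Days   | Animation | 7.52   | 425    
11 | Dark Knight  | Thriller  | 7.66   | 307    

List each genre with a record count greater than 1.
SELECT genre, COUNT(*) as cnt
FROM movies
GROUP BY genre
HAVING COUNT(*) > 1

Result:
  Animation: 4
  Drama: 3
  Thriller: 4

Note: HAVING filters groups after aggregation, WHERE filters rows before.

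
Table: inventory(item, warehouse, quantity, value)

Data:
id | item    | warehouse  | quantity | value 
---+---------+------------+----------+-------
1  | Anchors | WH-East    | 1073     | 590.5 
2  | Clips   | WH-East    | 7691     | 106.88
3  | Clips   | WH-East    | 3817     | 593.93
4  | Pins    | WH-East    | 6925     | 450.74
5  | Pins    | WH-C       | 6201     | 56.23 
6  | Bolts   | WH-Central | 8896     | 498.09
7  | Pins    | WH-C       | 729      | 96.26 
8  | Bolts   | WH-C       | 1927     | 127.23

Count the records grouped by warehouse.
SELECT warehouse, COUNT(*) as count
FROM inventory
GROUP BY warehouse

Result:
  WH-C: 3
  WH-Central: 1
  WH-East: 4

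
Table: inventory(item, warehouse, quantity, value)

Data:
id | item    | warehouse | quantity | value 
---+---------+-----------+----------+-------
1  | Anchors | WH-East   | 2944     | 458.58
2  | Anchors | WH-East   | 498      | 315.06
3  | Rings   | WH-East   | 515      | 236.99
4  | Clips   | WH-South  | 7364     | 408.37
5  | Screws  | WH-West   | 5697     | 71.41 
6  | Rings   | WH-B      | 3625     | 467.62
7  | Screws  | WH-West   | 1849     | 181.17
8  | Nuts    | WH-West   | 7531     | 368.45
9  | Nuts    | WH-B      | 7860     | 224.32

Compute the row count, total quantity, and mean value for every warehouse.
SELECT warehouse,
       COUNT(*) as cnt,
       SUM(quantity) as total_quantity,
       AVG(value) as avg_value
FROM inventory
GROUP BY warehouse

Result:
  WH-B: 2 records, 11485 total quantity, 345.97 avg value
  WH-East: 3 records, 3957 total quantity, 336.88 avg value
  WH-South: 1 records, 7364 total quantity, 408.37 avg value
  WH-West: 3 records, 15077 total quantity, 207.01 avg value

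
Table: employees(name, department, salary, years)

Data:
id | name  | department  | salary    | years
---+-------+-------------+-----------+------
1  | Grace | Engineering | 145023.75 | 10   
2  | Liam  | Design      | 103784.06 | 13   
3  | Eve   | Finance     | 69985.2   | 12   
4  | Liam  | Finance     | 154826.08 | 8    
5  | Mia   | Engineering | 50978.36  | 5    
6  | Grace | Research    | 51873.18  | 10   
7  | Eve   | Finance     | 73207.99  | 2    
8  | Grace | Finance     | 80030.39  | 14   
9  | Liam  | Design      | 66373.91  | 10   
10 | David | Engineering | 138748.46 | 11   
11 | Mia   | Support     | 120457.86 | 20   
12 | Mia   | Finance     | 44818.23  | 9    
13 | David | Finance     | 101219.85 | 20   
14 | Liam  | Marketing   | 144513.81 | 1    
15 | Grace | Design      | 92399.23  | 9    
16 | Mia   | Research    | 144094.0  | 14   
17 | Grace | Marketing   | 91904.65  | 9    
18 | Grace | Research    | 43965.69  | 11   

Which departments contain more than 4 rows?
SELECT department, COUNT(*) as cnt
FROM employees
GROUP BY department
HAVING COUNT(*) > 4

Result:
  Finance: 6

Note: HAVING filters groups after aggregation, WHERE filters rows before.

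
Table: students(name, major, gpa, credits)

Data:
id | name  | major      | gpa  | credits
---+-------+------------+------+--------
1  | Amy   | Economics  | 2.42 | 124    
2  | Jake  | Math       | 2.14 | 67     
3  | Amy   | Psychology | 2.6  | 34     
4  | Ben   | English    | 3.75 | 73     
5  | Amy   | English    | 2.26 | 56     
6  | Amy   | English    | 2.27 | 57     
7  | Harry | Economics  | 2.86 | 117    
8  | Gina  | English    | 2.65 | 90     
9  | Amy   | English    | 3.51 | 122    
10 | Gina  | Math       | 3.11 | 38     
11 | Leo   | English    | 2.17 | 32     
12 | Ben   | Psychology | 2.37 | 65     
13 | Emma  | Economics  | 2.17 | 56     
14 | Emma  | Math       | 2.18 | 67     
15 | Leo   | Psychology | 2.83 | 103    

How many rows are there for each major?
SELECT major, COUNT(*) as count
FROM students
GROUP BY major

Result:
  Economics: 3
  English: 6
  Math: 3
  Psychology: 3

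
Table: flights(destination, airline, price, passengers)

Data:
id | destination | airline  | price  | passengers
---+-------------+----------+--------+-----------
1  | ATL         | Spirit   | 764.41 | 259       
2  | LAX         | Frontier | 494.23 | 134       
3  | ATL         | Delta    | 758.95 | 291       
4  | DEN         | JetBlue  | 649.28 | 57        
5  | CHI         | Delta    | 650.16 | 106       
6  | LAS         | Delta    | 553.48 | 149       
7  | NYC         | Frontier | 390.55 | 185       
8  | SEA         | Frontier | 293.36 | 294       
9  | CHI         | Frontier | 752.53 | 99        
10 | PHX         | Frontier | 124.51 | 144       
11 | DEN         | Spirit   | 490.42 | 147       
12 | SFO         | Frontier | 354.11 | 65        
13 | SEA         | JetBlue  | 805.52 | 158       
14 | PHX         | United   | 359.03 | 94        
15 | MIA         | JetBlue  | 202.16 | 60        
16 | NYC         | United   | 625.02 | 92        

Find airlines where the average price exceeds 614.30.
SELECT airline, AVG(price)
FROM flights
GROUP BY airline
HAVING AVG(price) > 614.30

Result:
  Delta: avg=654.20
  Spirit: avg=627.42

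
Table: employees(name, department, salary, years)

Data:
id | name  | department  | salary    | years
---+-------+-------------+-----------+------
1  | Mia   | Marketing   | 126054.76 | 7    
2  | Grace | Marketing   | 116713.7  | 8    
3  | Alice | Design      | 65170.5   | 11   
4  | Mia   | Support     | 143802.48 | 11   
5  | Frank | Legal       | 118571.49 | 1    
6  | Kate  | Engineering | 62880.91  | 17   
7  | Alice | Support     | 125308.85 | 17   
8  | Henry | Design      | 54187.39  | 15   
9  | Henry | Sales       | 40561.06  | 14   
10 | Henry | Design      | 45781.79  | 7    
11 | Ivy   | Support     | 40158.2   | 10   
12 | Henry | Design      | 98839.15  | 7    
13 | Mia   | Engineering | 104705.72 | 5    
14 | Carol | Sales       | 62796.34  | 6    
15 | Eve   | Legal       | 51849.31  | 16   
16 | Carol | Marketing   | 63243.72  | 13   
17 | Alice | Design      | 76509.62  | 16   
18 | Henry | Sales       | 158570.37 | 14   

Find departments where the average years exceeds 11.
SELECT department, AVG(years)
FROM employees
GROUP BY department
HAVING AVG(years) > 11

Result:
  Design: avg=11.20
  Sales: avg=11.33
  Support: avg=12.67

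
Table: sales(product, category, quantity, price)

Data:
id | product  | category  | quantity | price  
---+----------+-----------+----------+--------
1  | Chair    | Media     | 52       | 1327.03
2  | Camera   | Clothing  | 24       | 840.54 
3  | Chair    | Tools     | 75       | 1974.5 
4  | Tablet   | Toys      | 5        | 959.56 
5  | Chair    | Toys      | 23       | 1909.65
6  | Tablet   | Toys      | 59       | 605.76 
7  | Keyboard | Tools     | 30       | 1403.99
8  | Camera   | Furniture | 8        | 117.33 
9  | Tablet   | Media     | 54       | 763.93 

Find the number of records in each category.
SELECT category, COUNT(*) as count
FROM sales
GROUP BY category

Result:
  Clothing: 1
  Furniture: 1
  Media: 2
  Tools: 2
  Toys: 3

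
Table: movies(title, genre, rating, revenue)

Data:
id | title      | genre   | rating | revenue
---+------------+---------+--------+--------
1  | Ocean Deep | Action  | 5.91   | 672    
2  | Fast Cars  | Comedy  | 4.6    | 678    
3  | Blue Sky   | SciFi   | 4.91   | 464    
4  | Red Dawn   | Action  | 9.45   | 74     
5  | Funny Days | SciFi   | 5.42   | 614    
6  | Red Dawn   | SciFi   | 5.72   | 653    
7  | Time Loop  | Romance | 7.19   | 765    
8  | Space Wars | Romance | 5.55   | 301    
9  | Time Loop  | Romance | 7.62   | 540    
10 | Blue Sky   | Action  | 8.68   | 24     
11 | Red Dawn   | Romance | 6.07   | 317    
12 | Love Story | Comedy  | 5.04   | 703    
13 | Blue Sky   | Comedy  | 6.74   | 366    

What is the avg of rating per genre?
SELECT genre, AVG(rating) as result
FROM movies
GROUP BY genre

Result:
  Action: 8.01
  Comedy: 5.46
  Romance: 6.61
  SciFi: 5.35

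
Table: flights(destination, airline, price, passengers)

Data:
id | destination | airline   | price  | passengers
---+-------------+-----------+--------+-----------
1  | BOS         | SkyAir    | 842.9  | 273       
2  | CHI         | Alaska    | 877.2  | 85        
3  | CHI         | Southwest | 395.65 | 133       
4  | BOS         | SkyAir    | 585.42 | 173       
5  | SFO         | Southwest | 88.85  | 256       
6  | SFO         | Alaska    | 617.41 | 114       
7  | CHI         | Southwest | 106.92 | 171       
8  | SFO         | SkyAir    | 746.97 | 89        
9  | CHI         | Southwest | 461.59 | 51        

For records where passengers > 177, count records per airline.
SELECT airline, COUNT(*)
FROM flights
WHERE passengers > 177
GROUP BY airline

Note: WHERE filters rows before grouping.

Result:
  SkyAir: 1
  Southwest: 1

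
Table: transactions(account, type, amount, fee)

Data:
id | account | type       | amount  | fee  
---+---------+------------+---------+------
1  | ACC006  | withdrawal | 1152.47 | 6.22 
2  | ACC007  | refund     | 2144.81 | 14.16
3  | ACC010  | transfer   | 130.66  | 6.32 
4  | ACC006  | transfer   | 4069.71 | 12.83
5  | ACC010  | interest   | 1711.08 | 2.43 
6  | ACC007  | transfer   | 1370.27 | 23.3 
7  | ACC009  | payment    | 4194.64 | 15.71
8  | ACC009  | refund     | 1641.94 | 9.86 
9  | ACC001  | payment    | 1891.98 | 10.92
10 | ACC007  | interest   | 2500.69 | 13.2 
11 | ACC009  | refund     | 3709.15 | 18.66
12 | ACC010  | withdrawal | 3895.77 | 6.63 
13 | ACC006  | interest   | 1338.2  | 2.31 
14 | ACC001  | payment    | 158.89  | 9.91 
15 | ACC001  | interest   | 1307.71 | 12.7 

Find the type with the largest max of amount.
SELECT type, MAX(amount) as val
FROM transactions
GROUP BY type
ORDER BY val DESC
LIMIT 1

Result: payment with max(amount) = 4194.64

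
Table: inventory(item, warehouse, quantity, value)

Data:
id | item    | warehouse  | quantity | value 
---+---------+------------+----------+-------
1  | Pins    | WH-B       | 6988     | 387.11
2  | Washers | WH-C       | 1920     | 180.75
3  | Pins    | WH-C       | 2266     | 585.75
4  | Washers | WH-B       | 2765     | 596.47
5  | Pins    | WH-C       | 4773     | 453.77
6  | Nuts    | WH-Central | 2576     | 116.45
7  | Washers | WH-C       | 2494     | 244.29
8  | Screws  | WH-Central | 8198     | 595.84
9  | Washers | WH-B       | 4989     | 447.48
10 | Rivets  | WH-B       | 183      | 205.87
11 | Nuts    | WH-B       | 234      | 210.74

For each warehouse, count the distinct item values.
SELECT warehouse, COUNT(DISTINCT item)
FROM inventory
GROUP BY warehouse

Result:
  WH-B: 4 distinct
  WH-C: 2 distinct
  WH-Central: 2 distinct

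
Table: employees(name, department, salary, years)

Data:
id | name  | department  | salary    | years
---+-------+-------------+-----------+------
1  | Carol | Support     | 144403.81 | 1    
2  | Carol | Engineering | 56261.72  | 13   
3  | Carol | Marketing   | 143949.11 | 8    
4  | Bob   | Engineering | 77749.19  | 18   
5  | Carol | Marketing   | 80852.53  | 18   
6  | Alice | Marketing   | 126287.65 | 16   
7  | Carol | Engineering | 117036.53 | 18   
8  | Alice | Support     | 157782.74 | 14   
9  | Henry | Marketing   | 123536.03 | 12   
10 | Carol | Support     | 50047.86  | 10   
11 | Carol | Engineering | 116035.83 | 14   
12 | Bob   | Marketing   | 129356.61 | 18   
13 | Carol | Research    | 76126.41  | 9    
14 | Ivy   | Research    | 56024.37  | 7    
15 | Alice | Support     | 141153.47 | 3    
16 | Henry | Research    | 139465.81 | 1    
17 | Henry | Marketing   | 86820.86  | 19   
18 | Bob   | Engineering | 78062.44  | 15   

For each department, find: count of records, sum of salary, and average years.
SELECT department,
       COUNT(*) as cnt,
       SUM(salary) as total_salary,
       AVG(years) as avg_years
FROM employees
GROUP BY department

Result:
  Engineering: 5 records, 445145.71 total salary, 15.60 avg years
  Marketing: 6 records, 690802.79 total salary, 15.17 avg years
  Research: 3 records, 271616.59 total salary, 5.67 avg years
  Support: 4 records, 493387.88 total salary, 7.00 avg years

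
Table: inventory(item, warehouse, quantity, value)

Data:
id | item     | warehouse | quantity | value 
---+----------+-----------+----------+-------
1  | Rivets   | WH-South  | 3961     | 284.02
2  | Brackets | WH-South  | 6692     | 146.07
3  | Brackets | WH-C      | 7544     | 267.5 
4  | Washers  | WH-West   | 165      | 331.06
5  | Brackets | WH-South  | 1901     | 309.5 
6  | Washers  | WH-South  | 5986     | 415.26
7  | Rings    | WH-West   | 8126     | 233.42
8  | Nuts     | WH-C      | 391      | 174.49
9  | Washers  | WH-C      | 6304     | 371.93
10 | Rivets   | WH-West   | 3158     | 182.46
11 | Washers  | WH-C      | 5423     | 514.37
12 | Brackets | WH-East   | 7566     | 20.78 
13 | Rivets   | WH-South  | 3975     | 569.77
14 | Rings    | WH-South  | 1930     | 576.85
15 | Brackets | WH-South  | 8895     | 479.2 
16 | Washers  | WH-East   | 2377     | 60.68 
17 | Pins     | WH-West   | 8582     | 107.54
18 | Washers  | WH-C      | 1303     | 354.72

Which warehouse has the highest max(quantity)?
SELECT warehouse, MAX(quantity) as val
FROM inventory
GROUP BY warehouse
ORDER BY val DESC
LIMIT 1

Result: WH-South with max(quantity) = 8895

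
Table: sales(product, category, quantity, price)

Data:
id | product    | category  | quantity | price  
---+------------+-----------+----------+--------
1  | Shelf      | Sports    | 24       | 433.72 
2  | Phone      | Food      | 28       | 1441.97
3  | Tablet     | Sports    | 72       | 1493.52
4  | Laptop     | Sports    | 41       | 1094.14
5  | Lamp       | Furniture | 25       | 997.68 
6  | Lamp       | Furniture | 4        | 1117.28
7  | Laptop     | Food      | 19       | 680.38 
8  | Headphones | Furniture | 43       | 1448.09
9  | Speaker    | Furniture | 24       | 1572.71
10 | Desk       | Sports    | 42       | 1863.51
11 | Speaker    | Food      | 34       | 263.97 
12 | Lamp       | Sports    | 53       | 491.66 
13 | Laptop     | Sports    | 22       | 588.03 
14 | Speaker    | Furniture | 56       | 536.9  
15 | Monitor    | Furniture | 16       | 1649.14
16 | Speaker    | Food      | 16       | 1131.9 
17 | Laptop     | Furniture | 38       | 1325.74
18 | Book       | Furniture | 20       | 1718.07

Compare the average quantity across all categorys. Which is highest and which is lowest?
SELECT category, AVG(quantity)
FROM sales
GROUP BY category
ORDER BY AVG(quantity)

All groups:
  Food: 24.25
  Furniture: 28.25
  Sports: 42.33

Highest: Sports (42.33)
Lowest: Food (24.25)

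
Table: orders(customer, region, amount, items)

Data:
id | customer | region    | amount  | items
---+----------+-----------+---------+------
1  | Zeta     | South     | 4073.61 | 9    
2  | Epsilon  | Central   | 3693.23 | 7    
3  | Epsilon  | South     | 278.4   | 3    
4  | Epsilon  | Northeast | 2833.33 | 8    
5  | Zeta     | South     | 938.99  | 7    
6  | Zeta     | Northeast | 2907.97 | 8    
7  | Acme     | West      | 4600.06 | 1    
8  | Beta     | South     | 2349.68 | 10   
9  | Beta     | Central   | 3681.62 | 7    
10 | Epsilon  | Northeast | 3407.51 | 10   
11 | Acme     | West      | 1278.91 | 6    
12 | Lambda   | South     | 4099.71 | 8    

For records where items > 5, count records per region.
SELECT region, COUNT(*)
FROM orders
WHERE items > 5
GROUP BY region

Note: WHERE filters rows before grouping.

Result:
  Central: 2
  Northeast: 3
  South: 4
  West: 1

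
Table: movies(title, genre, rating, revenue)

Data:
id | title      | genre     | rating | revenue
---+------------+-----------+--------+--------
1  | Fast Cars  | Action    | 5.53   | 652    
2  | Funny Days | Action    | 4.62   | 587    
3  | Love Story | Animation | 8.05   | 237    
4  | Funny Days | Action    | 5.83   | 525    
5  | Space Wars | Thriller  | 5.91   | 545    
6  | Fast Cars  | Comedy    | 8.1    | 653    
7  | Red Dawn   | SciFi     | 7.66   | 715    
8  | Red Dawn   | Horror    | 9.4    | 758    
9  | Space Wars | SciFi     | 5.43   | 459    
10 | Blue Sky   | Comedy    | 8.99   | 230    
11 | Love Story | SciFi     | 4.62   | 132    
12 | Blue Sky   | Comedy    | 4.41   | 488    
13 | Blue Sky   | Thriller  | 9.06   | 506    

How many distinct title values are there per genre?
SELECT genre, COUNT(DISTINCT title)
FROM movies
GROUP BY genre

Result:
  Action: 2 distinct
  Animation: 1 distinct
  Comedy: 2 distinct
  Horror: 1 distinct
  SciFi: 3 distinct
  Thriller: 2 distinct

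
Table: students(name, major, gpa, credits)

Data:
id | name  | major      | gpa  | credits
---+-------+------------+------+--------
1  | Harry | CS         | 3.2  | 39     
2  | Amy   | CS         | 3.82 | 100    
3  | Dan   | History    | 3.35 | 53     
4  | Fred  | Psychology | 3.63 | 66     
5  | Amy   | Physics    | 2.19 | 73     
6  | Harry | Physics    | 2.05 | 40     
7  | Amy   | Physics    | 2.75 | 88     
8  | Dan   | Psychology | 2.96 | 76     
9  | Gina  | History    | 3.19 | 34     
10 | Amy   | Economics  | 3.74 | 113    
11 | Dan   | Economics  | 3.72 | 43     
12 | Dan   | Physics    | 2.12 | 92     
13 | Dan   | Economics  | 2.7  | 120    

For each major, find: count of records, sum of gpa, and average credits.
SELECT major,
       COUNT(*) as cnt,
       SUM(gpa) as total_gpa,
       AVG(credits) as avg_credits
FROM students
GROUP BY major

Result:
  CS: 2 records, 7.02 total gpa, 69.50 avg credits
  Economics: 3 records, 10.16 total gpa, 92.00 avg credits
  History: 2 records, 6.54 total gpa, 43.50 avg credits
  Physics: 4 records, 9.11 total gpa, 73.25 avg credits
  Psychology: 2 records, 6.59 total gpa, 71.00 avg credits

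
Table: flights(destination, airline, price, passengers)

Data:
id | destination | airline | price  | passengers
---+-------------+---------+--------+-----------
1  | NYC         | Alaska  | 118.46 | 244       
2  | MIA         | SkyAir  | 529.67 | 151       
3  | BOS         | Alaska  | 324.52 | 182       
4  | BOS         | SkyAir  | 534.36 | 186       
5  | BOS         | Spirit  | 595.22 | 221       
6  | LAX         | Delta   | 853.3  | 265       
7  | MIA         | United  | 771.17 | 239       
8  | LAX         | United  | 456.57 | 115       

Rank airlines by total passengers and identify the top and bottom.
SELECT airline, SUM(passengers)
FROM flights
GROUP BY airline
ORDER BY SUM(passengers)

All groups:
  Spirit: 221
  Delta: 265
  SkyAir: 337
  United: 354
  Alaska: 426

Highest: Alaska (426)
Lowest: Spirit (221)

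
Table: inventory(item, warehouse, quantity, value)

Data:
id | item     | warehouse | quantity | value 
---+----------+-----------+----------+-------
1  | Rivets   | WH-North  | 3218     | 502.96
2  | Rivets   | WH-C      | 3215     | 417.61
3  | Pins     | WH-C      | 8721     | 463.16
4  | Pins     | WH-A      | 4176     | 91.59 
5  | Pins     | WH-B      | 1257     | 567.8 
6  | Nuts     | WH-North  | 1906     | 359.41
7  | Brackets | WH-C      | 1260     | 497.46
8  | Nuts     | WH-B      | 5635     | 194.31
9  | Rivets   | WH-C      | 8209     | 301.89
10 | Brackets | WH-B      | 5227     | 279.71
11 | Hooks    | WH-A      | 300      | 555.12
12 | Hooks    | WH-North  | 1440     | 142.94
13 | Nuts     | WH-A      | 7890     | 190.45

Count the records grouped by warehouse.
SELECT warehouse, COUNT(*) as count
FROM inventory
GROUP BY warehouse

Result:
  WH-A: 3
  WH-B: 3
  WH-C: 4
  WH-North: 3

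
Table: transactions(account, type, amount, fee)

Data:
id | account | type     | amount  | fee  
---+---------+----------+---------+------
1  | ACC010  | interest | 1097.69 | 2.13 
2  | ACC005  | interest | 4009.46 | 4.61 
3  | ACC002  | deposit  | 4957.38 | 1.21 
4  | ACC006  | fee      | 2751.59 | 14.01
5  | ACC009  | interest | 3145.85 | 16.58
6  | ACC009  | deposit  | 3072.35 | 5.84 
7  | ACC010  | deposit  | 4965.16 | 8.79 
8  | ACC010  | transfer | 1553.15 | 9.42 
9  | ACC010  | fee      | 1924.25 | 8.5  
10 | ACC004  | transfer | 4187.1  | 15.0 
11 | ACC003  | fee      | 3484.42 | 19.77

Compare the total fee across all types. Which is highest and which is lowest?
SELECT type, SUM(fee)
FROM transactions
GROUP BY type
ORDER BY SUM(fee)

All groups:
  deposit: 15.84
  interest: 23.32
  transfer: 24.42
  fee: 42.28

Highest: fee (42.28)
Lowest: deposit (15.84)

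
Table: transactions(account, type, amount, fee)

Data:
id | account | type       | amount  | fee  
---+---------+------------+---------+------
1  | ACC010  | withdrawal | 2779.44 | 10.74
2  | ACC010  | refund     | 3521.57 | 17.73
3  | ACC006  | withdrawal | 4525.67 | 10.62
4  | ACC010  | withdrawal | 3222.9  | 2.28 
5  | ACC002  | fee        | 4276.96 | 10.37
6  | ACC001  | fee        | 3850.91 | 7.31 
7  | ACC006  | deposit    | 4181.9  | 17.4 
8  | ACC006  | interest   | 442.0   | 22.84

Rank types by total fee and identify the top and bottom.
SELECT type, SUM(fee)
FROM transactions
GROUP BY type
ORDER BY SUM(fee)

All groups:
  deposit: 17.40
  fee: 17.68
  refund: 17.73
  interest: 22.84
  withdrawal: 23.64

Highest: withdrawal (23.64)
Lowest: deposit (17.40)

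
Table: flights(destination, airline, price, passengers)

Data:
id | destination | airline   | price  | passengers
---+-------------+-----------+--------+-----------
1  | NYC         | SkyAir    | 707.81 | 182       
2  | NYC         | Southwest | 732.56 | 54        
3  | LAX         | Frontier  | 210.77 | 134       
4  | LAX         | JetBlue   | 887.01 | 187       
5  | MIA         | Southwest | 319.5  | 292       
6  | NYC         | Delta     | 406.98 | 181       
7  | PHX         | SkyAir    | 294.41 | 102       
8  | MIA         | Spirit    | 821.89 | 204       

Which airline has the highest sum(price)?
SELECT airline, SUM(price) as val
FROM flights
GROUP BY airline
ORDER BY val DESC
LIMIT 1

Result: Southwest with sum(price) = 1052.06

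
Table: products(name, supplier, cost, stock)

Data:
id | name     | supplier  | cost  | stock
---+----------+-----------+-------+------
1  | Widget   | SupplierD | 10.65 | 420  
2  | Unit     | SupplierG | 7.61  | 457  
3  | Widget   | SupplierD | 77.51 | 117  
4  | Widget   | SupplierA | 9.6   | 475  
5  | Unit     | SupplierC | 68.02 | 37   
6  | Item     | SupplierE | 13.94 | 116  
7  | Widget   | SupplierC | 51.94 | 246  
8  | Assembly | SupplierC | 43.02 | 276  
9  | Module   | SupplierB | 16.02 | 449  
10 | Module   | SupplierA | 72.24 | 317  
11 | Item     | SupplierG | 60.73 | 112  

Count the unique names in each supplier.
SELECT supplier, COUNT(DISTINCT name)
FROM products
GROUP BY supplier

Result:
  SupplierA: 2 distinct
  SupplierB: 1 distinct
  SupplierC: 3 distinct
  SupplierD: 1 distinct
  SupplierE: 1 distinct
  SupplierG: 2 distinct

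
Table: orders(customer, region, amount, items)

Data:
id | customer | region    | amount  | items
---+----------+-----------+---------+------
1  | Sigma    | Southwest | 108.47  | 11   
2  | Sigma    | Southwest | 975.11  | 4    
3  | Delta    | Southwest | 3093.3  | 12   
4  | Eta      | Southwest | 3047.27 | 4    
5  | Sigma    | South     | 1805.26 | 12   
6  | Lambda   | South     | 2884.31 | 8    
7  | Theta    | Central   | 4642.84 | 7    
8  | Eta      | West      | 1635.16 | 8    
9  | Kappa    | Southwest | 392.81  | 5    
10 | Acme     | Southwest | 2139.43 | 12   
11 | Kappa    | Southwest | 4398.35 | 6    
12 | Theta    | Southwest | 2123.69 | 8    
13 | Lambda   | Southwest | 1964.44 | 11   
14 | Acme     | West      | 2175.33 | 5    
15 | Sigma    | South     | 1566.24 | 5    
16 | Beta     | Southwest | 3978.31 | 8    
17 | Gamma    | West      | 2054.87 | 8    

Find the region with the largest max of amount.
SELECT region, MAX(amount) as val
FROM orders
GROUP BY region
ORDER BY val DESC
LIMIT 1

Result: Central with max(amount) = 4642.84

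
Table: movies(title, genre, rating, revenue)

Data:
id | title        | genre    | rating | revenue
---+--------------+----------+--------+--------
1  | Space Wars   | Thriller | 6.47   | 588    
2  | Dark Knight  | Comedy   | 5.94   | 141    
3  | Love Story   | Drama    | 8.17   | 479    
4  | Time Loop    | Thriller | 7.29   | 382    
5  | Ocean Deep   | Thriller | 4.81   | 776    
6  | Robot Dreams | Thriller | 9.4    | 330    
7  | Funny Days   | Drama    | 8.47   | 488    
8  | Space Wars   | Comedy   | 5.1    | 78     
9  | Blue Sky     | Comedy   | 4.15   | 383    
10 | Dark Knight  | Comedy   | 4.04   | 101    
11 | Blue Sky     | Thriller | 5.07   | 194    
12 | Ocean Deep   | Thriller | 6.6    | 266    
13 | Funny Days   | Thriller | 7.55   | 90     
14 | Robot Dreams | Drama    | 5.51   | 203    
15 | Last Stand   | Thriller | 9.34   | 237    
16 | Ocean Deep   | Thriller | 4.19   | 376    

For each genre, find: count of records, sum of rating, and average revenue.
SELECT genre,
       COUNT(*) as cnt,
       SUM(rating) as total_rating,
       AVG(revenue) as avg_revenue
FROM movies
GROUP BY genre

Result:
  Comedy: 4 records, 19.23 total rating, 175.75 avg revenue
  Drama: 3 records, 22.15 total rating, 390.00 avg revenue
  Thriller: 9 records, 60.72 total rating, 359.89 avg revenue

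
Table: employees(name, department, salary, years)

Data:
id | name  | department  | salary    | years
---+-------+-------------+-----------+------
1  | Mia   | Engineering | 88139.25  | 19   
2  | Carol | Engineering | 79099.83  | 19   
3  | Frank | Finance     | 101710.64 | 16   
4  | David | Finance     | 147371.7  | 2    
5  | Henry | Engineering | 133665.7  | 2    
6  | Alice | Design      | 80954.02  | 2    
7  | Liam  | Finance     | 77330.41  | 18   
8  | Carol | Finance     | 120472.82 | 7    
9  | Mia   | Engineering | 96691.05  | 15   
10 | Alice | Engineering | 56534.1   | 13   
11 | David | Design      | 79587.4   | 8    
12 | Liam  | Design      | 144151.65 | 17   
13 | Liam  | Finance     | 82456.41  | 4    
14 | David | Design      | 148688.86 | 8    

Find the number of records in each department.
SELECT department, COUNT(*) as count
FROM employees
GROUP BY department

Result:
  Design: 4
  Engineering: 5
  Finance: 5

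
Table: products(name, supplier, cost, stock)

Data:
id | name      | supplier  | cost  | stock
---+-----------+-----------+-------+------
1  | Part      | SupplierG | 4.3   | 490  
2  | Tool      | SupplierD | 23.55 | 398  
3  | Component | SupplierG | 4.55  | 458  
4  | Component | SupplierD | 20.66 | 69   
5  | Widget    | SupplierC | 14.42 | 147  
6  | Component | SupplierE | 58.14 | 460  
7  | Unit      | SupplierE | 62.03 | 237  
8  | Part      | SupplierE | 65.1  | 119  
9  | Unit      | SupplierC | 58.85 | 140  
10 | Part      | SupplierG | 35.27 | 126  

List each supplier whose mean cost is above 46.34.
SELECT supplier, AVG(cost)
FROM products
GROUP BY supplier
HAVING AVG(cost) > 46.34

Result:
  SupplierE: avg=61.76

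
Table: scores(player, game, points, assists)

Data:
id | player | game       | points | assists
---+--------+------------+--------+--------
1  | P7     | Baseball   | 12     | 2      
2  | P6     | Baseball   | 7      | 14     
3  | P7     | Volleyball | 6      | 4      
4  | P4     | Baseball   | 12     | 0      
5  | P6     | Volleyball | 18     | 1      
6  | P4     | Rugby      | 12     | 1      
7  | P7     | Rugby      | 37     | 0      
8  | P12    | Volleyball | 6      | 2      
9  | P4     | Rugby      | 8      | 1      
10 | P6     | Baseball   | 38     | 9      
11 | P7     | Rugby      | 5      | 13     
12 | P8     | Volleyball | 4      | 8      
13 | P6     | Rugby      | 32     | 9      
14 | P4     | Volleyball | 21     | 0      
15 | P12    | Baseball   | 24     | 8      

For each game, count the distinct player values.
SELECT game, COUNT(DISTINCT player)
FROM scores
GROUP BY game

Result:
  Baseball: 4 distinct
  Rugby: 3 distinct
  Volleyball: 5 distinct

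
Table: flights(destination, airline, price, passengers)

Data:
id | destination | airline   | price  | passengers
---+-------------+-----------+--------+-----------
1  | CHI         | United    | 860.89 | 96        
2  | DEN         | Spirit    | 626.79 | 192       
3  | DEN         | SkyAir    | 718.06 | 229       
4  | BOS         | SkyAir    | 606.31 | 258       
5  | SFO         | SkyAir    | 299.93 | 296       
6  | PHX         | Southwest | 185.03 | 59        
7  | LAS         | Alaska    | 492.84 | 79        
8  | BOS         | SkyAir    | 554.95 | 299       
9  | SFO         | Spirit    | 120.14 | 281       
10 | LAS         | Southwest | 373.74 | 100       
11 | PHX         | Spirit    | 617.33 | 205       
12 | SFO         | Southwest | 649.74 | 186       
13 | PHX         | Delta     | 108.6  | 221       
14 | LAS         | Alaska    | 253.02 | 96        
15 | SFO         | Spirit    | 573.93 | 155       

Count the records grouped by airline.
SELECT airline, COUNT(*) as count
FROM flights
GROUP BY airline

Result:
  Alaska: 2
  Delta: 1
  SkyAir: 4
  Southwest: 3
  Spirit: 4
  United: 1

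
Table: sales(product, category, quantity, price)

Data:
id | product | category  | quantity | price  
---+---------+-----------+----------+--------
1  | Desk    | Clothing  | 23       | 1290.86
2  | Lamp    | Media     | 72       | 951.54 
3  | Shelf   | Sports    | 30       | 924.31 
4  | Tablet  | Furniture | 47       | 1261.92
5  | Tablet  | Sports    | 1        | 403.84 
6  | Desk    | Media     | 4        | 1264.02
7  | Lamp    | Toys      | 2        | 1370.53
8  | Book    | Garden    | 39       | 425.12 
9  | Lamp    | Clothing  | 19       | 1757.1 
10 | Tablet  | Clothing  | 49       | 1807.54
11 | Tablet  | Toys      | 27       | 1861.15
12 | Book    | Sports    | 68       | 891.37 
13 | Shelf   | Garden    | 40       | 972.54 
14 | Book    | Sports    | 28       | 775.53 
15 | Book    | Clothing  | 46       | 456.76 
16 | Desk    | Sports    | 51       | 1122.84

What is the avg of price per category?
SELECT category, AVG(price) as result
FROM sales
GROUP BY category

Result:
  Clothing: 1328.07
  Furniture: 1261.92
  Garden: 698.83
  Media: 1107.78
  Sports: 823.58
  Toys: 1615.84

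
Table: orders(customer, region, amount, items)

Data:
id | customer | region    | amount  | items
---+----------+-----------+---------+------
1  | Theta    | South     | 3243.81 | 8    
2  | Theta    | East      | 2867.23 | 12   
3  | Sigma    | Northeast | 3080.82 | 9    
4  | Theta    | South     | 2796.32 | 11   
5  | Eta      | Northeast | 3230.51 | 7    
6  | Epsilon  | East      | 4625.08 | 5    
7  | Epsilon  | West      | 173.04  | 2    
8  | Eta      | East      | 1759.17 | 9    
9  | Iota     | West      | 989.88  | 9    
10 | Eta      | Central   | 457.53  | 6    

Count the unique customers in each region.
SELECT region, COUNT(DISTINCT customer)
FROM orders
GROUP BY region

Result:
  Central: 1 distinct
  East: 3 distinct
  Northeast: 2 distinct
  South: 1 distinct
  West: 2 distinct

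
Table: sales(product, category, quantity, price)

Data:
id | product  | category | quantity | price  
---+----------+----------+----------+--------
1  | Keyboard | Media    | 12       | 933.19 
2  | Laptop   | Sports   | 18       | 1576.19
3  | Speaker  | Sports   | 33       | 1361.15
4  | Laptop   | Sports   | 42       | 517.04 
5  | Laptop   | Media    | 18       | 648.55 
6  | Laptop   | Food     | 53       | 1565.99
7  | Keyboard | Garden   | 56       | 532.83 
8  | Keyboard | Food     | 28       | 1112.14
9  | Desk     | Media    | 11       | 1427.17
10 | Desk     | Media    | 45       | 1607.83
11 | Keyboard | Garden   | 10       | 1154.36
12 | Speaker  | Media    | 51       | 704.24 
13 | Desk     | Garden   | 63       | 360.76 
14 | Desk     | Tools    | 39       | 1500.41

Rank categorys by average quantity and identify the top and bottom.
SELECT category, AVG(quantity)
FROM sales
GROUP BY category
ORDER BY AVG(quantity)

All groups:
  Media: 27.40
  Sports: 31.00
  Tools: 39.00
  Food: 40.50
  Garden: 43.00

Highest: Garden (43.00)
Lowest: Media (27.40)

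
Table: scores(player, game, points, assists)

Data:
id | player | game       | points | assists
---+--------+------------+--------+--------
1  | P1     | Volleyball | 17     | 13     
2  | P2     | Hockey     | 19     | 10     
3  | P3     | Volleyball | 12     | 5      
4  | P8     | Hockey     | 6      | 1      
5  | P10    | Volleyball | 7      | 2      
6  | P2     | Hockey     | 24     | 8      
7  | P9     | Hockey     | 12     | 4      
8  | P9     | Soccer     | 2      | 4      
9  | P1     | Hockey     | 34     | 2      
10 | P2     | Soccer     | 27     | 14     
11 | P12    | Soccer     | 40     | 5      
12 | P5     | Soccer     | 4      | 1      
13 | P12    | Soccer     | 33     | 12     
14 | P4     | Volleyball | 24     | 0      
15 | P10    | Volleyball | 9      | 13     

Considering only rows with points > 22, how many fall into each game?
SELECT game, COUNT(*)
FROM scores
WHERE points > 22
GROUP BY game

Note: WHERE filters rows before grouping.

Result:
  Hockey: 2
  Soccer: 3
  Volleyball: 1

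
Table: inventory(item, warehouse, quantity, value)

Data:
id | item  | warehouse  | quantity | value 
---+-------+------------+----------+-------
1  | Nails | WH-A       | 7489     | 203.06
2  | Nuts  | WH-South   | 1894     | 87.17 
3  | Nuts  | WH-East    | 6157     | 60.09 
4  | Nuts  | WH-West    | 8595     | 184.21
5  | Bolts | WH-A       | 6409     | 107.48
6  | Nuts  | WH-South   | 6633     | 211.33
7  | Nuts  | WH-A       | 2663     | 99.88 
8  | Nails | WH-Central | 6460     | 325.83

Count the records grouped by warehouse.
SELECT warehouse, COUNT(*) as count
FROM inventory
GROUP BY warehouse

Result:
  WH-A: 3
  WH-Central: 1
  WH-East: 1
  WH-South: 2
  WH-West: 1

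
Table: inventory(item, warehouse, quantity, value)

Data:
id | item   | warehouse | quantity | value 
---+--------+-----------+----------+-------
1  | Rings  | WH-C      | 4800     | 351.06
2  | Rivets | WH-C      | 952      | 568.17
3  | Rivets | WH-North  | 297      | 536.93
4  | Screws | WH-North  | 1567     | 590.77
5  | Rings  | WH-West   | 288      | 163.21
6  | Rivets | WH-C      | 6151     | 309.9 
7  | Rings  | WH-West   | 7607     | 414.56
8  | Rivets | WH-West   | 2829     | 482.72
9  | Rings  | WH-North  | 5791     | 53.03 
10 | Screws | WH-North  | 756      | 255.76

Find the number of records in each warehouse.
SELECT warehouse, COUNT(*) as count
FROM inventory
GROUP BY warehouse

Result:
  WH-C: 3
  WH-North: 4
  WH-West: 3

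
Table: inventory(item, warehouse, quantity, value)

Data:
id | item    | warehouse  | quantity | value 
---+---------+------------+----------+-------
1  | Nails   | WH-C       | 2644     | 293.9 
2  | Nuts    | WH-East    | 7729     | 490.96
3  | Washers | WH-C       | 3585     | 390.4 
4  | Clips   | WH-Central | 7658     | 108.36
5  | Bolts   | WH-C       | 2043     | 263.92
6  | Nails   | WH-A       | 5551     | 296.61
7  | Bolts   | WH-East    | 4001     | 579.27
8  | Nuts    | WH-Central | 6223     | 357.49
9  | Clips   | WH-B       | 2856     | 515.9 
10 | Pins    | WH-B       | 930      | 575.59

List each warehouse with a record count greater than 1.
SELECT warehouse, COUNT(*) as cnt
FROM inventory
GROUP BY warehouse
HAVING COUNT(*) > 1

Result:
  WH-B: 2
  WH-C: 3
  WH-Central: 2
  WH-East: 2

Note: HAVING filters groups after aggregation, WHERE filters rows before.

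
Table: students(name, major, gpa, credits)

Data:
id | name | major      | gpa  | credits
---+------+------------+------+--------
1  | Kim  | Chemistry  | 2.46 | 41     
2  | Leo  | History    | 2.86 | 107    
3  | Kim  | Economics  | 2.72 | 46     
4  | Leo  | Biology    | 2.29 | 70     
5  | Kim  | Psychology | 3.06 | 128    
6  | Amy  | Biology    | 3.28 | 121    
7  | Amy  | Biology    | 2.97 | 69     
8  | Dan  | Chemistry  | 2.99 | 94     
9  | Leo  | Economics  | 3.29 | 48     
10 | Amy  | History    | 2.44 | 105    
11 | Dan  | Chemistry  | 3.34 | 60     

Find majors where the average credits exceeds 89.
SELECT major, AVG(credits)
FROM students
GROUP BY major
HAVING AVG(credits) > 89

Result:
  History: avg=106.00
  Psychology: avg=128.00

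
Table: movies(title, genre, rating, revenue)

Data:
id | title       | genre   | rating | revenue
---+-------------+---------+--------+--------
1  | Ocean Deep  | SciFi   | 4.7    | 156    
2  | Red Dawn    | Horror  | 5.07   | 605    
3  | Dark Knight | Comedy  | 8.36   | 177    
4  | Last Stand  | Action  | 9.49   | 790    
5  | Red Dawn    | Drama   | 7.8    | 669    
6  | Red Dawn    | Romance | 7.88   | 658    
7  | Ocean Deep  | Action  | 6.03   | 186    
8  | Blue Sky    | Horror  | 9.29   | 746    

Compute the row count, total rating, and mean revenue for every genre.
SELECT genre,
       COUNT(*) as cnt,
       SUM(rating) as total_rating,
       AVG(revenue) as avg_revenue
FROM movies
GROUP BY genre

Result:
  Action: 2 records, 15.52 total rating, 488.00 avg revenue
  Comedy: 1 records, 8.36 total rating, 177.00 avg revenue
  Drama: 1 records, 7.80 total rating, 669.00 avg revenue
  Horror: 2 records, 14.36 total rating, 675.50 avg revenue
  Romance: 1 records, 7.88 total rating, 658.00 avg revenue
  SciFi: 1 records, 4.70 total rating, 156.00 avg revenue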